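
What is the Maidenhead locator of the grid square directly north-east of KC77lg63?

Longitude extended square 6; +1 → 7.
Latitude extended square 3; +1 → 4.

KC77lg74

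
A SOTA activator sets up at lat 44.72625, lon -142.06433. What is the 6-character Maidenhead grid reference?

Offset from 180°W / 90°S: lon 37.9357°, lat 134.7262°.
Field: lon ⌊37.9357/20⌋ = 1 → B; lat ⌊134.7262/10⌋ = 13 → N.
Square: lon ⌊17.9357/2⌋ = 8; lat ⌊4.7262/1⌋ = 4.
Subsquare: lon ⌊1.9357/0.0833333⌋ = 23 → x; lat ⌊0.7262/0.0416667⌋ = 17 → r.

BN84xr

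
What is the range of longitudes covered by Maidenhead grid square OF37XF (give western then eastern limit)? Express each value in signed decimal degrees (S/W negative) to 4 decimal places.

Field O=14, F=5: +14·20° lon, +5·10° lat → SW at lon 100°, lat -40°.
Square 3, 7: +3·2° lon, +7·1° lat → SW at lon 106°, lat -33°.
Subsquare x=23, f=5: +23·0.0833333° lon, +5·0.0416667° lat → SW at lon 107.917°, lat -32.7917°.
Cell spans 0.0833333° lon × 0.0416667° lat.
west 107.9167, east 108.0000.

107.9167, 108.0000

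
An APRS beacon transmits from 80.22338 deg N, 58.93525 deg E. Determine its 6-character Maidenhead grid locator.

Add 180° to longitude and 90° to latitude: 238.9352, 170.2234.
Field: lon ⌊238.9352/20⌋ = 11 → L; lat ⌊170.2234/10⌋ = 17 → R.
Square: lon ⌊18.9352/2⌋ = 9; lat ⌊0.2234/1⌋ = 0.
Subsquare: lon ⌊0.9352/0.0833333⌋ = 11 → l; lat ⌊0.2234/0.0416667⌋ = 5 → f.

LR90lf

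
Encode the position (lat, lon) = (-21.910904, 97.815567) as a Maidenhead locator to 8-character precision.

Offset from 180°W / 90°S: lon 277.81557°, lat 68.08910°.
Field: 277.81557/20 → 13 → N, 68.08910/10 → 6 → G; chars NG.
Square: 17.81557/2 → 8, 8.08910/1 → 8; chars 88.
Subsquare: 1.81557/0.0833333 → 21 → v, 0.08910/0.0416667 → 2 → c; chars vc.
Extended square: 0.06557/0.00833333 → 7, 0.00576/0.00416667 → 1; chars 71.

NG88vc71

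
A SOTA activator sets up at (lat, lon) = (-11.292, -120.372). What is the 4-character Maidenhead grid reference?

Shift to the Maidenhead origin (180°W, 90°S): lon 59.63, lat 78.71.
Field: 59.63/20 → 2 → C, 78.71/10 → 7 → H; chars CH.
Square: 19.63/2 → 9, 8.71/1 → 8; chars 98.

CH98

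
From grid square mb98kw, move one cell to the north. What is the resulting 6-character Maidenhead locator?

Latitude subsquare w = 22; +1 → 23 = x.
The longitude characters are unchanged.

MB98kx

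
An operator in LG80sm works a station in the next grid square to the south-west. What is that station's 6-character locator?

LG80rl

Longitude subsquare s = 18; −1 → 17 = r.
Latitude subsquare m = 12; −1 → 11 = l.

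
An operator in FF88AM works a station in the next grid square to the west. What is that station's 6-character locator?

FF78xm

Longitude subsquare a = 0; −1 → -1, wraps to 23 = x, carry into square.
Longitude square 8; −1 → 7.
The latitude characters are unchanged.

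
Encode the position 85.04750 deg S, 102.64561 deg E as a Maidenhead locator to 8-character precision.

OA14hw78

Add 180° to longitude and 90° to latitude: 282.64561, 4.95250.
Field (20°×10°, letters A–R): 282.64561/20 → 14 → O, 4.95250/10 → 0 → A; chars OA.
Square (2°×1°, digits 0–9): 2.64561/2 → 1, 4.95250/1 → 4; chars 14.
Subsquare (5′×2.5′, letters a–x): 0.64561/0.0833333 → 7 → h, 0.95250/0.0416667 → 22 → w; chars hw.
Extended square (30″×15″, digits 0–9): 0.06228/0.00833333 → 7, 0.03583/0.00416667 → 8; chars 78.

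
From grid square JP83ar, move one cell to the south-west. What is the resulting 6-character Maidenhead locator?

JP73xq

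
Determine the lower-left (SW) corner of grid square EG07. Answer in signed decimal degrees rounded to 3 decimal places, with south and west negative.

-23.000, -100.000

Field E=4, G=6: +4·20° lon, +6·10° lat → SW at lon -100°, lat -30°.
Square 0, 7: +0·2° lon, +7·1° lat → SW at lon -100°, lat -23°.
latitude -23.000, longitude -100.000.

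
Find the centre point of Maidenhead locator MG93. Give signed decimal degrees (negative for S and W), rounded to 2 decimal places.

-26.50, 79.00

Field M=12, G=6: +12·20° lon, +6·10° lat → SW at lon 60°, lat -30°.
Square 9, 3: +9·2° lon, +3·1° lat → SW at lon 78°, lat -27°.
Cell spans 2° lon × 1° lat. Centre is SW corner plus half of each.
latitude -26.50, longitude 79.00.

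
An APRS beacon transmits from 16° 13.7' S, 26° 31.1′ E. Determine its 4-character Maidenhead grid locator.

KH33

Shift to the Maidenhead origin (180°W, 90°S): lon 206.52, lat 73.77.
Field: 206.52/20 → 10 → K, 73.77/10 → 7 → H; chars KH.
Square: 6.52/2 → 3, 3.77/1 → 3; chars 33.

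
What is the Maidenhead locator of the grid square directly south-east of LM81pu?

LM81qt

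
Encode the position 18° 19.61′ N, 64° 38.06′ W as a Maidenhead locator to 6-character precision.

FK78qh

Add 180° to longitude and 90° to latitude: 115.3657, 108.3268.
Field (20°×10°, letters A–R): lon ⌊115.3657/20⌋ = 5 → F; lat ⌊108.3268/10⌋ = 10 → K.
Square (2°×1°, digits 0–9): lon ⌊15.3657/2⌋ = 7; lat ⌊8.3268/1⌋ = 8.
Subsquare (5′×2.5′, letters a–x): lon ⌊1.3657/0.0833333⌋ = 16 → q; lat ⌊0.3268/0.0416667⌋ = 7 → h.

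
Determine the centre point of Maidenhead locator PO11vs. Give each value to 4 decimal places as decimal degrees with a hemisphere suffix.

Field P=15, O=14: +15·20° lon, +14·10° lat → SW at lon 120°, lat 50°.
Square 1, 1: +1·2° lon, +1·1° lat → SW at lon 122°, lat 51°.
Subsquare v=21, s=18: +21·0.0833333° lon, +18·0.0416667° lat → SW at lon 123.75°, lat 51.75°.
Cell spans 0.0833333° lon × 0.0416667° lat. Centre is SW corner plus half of each.
latitude 51.7708° N, longitude 123.7917° E.

51.7708° N, 123.7917° E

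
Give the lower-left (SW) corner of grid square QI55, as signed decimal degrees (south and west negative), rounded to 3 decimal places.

-5.000, 150.000

Field Q=16, I=8: +16·20° lon, +8·10° lat → SW at lon 140°, lat -10°.
Square 5, 5: +5·2° lon, +5·1° lat → SW at lon 150°, lat -5°.
latitude -5.000, longitude 150.000.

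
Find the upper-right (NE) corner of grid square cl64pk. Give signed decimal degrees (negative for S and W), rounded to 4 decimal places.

24.4583, -126.6667

Field C=2, L=11: +2·20° lon, +11·10° lat → SW at lon -140°, lat 20°.
Square 6, 4: +6·2° lon, +4·1° lat → SW at lon -128°, lat 24°.
Subsquare p=15, k=10: +15·0.0833333° lon, +10·0.0416667° lat → SW at lon -126.75°, lat 24.4167°.
Cell spans 0.0833333° lon × 0.0416667° lat. NE corner is SW corner plus one full cell.
latitude 24.4583, longitude -126.6667.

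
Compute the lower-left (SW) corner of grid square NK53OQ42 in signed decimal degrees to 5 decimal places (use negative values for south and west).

13.67500, 91.20000

Field N=13, K=10: +13·20° lon, +10·10° lat → SW at lon 80°, lat 10°.
Square 5, 3: +5·2° lon, +3·1° lat → SW at lon 90°, lat 13°.
Subsquare o=14, q=16: +14·0.0833333° lon, +16·0.0416667° lat → SW at lon 91.1667°, lat 13.6667°.
Extended square 4, 2: +4·0.00833333° lon, +2·0.00416667° lat → SW at lon 91.2°, lat 13.675°.
latitude 13.67500, longitude 91.20000.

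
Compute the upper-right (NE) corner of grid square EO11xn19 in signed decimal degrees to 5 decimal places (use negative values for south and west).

51.58333, -96.06667

Field E=4, O=14: +4·20° lon, +14·10° lat → SW at lon -100°, lat 50°.
Square 1, 1: +1·2° lon, +1·1° lat → SW at lon -98°, lat 51°.
Subsquare x=23, n=13: +23·0.0833333° lon, +13·0.0416667° lat → SW at lon -96.0833°, lat 51.5417°.
Extended square 1, 9: +1·0.00833333° lon, +9·0.00416667° lat → SW at lon -96.075°, lat 51.5792°.
Cell spans 0.00833333° lon × 0.00416667° lat. NE corner is SW corner plus one full cell.
latitude 51.58333, longitude -96.06667.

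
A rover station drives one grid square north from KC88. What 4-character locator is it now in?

Latitude square 8; +1 → 9.
The longitude characters are unchanged.

KC89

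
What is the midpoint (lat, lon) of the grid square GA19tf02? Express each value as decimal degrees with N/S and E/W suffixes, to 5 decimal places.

Field G=6, A=0: +6·20° lon, +0·10° lat → SW at lon -60°, lat -90°.
Square 1, 9: +1·2° lon, +9·1° lat → SW at lon -58°, lat -81°.
Subsquare t=19, f=5: +19·0.0833333° lon, +5·0.0416667° lat → SW at lon -56.4167°, lat -80.7917°.
Extended square 0, 2: +0·0.00833333° lon, +2·0.00416667° lat → SW at lon -56.4167°, lat -80.7833°.
Cell spans 0.00833333° lon × 0.00416667° lat. Centre is SW corner plus half of each.
latitude 80.78125° S, longitude 56.41250° W.

80.78125° S, 56.41250° W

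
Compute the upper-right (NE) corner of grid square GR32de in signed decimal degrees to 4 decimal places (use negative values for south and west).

82.2083, -53.6667

Field G=6, R=17: +6·20° lon, +17·10° lat → SW at lon -60°, lat 80°.
Square 3, 2: +3·2° lon, +2·1° lat → SW at lon -54°, lat 82°.
Subsquare d=3, e=4: +3·0.0833333° lon, +4·0.0416667° lat → SW at lon -53.75°, lat 82.1667°.
Cell spans 0.0833333° lon × 0.0416667° lat. NE corner is SW corner plus one full cell.
latitude 82.2083, longitude -53.6667.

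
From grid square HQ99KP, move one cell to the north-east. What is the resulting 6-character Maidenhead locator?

HQ99lq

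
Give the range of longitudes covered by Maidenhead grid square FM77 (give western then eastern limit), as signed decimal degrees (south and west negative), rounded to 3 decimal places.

Field F=5, M=12: +5·20° lon, +12·10° lat → SW at lon -80°, lat 30°.
Square 7, 7: +7·2° lon, +7·1° lat → SW at lon -66°, lat 37°.
Cell spans 2° lon × 1° lat.
west -66.000, east -64.000.

-66.000, -64.000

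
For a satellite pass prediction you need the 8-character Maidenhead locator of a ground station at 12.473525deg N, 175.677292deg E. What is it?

Add 180° to longitude and 90° to latitude: 355.67729, 102.47352.
Field (20°×10°, letters A–R): lon ⌊355.67729/20⌋ = 17 → R; lat ⌊102.47352/10⌋ = 10 → K.
Square (2°×1°, digits 0–9): lon ⌊15.67729/2⌋ = 7; lat ⌊2.47352/1⌋ = 2.
Subsquare (5′×2.5′, letters a–x): lon ⌊1.67729/0.0833333⌋ = 20 → u; lat ⌊0.47352/0.0416667⌋ = 11 → l.
Extended square (30″×15″, digits 0–9): lon ⌊0.01063/0.00833333⌋ = 1; lat ⌊0.01519/0.00416667⌋ = 3.

RK72ul13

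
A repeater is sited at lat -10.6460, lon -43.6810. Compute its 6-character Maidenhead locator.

GH89di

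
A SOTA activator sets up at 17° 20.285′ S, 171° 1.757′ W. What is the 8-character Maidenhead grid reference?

Shift to the Maidenhead origin (180°W, 90°S): lon 8.97072, lat 72.66192.
Field: lon ⌊8.97072/20⌋ = 0 → A; lat ⌊72.66192/10⌋ = 7 → H.
Square: lon ⌊8.97072/2⌋ = 4; lat ⌊2.66192/1⌋ = 2.
Subsquare: lon ⌊0.97072/0.0833333⌋ = 11 → l; lat ⌊0.66192/0.0416667⌋ = 15 → p.
Extended square: lon ⌊0.05405/0.00833333⌋ = 6; lat ⌊0.03692/0.00416667⌋ = 8.

AH42lp68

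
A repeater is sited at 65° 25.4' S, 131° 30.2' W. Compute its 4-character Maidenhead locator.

Offset from 180°W / 90°S: lon 48.50°, lat 24.58°.
Field: 48.50/20 → 2 → C, 24.58/10 → 2 → C; chars CC.
Square: 8.50/2 → 4, 4.58/1 → 4; chars 44.

CC44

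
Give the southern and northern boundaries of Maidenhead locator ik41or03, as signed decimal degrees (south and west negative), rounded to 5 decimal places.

Field I=8, K=10: +8·20° lon, +10·10° lat → SW at lon -20°, lat 10°.
Square 4, 1: +4·2° lon, +1·1° lat → SW at lon -12°, lat 11°.
Subsquare o=14, r=17: +14·0.0833333° lon, +17·0.0416667° lat → SW at lon -10.8333°, lat 11.7083°.
Extended square 0, 3: +0·0.00833333° lon, +3·0.00416667° lat → SW at lon -10.8333°, lat 11.7208°.
Cell spans 0.00833333° lon × 0.00416667° lat.
south 11.72083, north 11.72500.

11.72083, 11.72500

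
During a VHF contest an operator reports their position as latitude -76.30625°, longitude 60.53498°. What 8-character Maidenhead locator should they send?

MB03gq46

Offset from 180°W / 90°S: lon 240.53498°, lat 13.69375°.
Field: 240.53498/20 → 12 → M, 13.69375/10 → 1 → B; chars MB.
Square: 0.53498/2 → 0, 3.69375/1 → 3; chars 03.
Subsquare: 0.53498/0.0833333 → 6 → g, 0.69375/0.0416667 → 16 → q; chars gq.
Extended square: 0.03498/0.00833333 → 4, 0.02708/0.00416667 → 6; chars 46.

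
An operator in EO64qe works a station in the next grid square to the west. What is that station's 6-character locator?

EO64pe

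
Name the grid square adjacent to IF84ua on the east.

IF84va

Longitude subsquare u = 20; +1 → 21 = v.
The latitude characters are unchanged.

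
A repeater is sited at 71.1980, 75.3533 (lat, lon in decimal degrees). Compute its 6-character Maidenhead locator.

MQ71qe

Shift to the Maidenhead origin (180°W, 90°S): lon 255.3533, lat 161.1980.
Field (20°×10°, letters A–R): lon ⌊255.3533/20⌋ = 12 → M; lat ⌊161.1980/10⌋ = 16 → Q.
Square (2°×1°, digits 0–9): lon ⌊15.3533/2⌋ = 7; lat ⌊1.1980/1⌋ = 1.
Subsquare (5′×2.5′, letters a–x): lon ⌊1.3533/0.0833333⌋ = 16 → q; lat ⌊0.1980/0.0416667⌋ = 4 → e.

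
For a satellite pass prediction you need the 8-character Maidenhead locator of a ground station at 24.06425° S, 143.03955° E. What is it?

Shift to the Maidenhead origin (180°W, 90°S): lon 323.03955, lat 65.93575.
Field: lon ⌊323.03955/20⌋ = 16 → Q; lat ⌊65.93575/10⌋ = 6 → G.
Square: lon ⌊3.03955/2⌋ = 1; lat ⌊5.93575/1⌋ = 5.
Subsquare: lon ⌊1.03955/0.0833333⌋ = 12 → m; lat ⌊0.93575/0.0416667⌋ = 22 → w.
Extended square: lon ⌊0.03955/0.00833333⌋ = 4; lat ⌊0.01908/0.00416667⌋ = 4.

QG15mw44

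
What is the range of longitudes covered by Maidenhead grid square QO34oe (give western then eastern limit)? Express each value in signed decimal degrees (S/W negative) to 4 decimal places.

147.1667, 147.2500

Field Q=16, O=14: +16·20° lon, +14·10° lat → SW at lon 140°, lat 50°.
Square 3, 4: +3·2° lon, +4·1° lat → SW at lon 146°, lat 54°.
Subsquare o=14, e=4: +14·0.0833333° lon, +4·0.0416667° lat → SW at lon 147.167°, lat 54.1667°.
Cell spans 0.0833333° lon × 0.0416667° lat.
west 147.1667, east 147.2500.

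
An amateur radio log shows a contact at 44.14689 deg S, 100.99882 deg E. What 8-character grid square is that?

OE05lu94

Offset from 180°W / 90°S: lon 280.99882°, lat 45.85311°.
Field: 280.99882/20 → 14 → O, 45.85311/10 → 4 → E; chars OE.
Square: 0.99882/2 → 0, 5.85311/1 → 5; chars 05.
Subsquare: 0.99882/0.0833333 → 11 → l, 0.85311/0.0416667 → 20 → u; chars lu.
Extended square: 0.08215/0.00833333 → 9, 0.01978/0.00416667 → 4; chars 94.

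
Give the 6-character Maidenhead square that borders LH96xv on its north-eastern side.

MH06aw

Longitude subsquare x = 23; +1 → 24, wraps to 0 = a, carry into square.
Longitude square 9; +1 → 10, wraps to 0, carry into field.
Longitude field L = 11; +1 → 12 = M.
Latitude subsquare v = 21; +1 → 22 = w.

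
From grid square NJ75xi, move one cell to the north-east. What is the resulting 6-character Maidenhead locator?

NJ85aj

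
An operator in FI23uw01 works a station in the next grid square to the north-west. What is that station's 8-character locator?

FI23tw92

Longitude extended square 0; −1 → -1, wraps to 9, carry into subsquare.
Longitude subsquare u = 20; −1 → 19 = t.
Latitude extended square 1; +1 → 2.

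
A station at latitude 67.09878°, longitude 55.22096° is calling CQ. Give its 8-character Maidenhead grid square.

LP77oc63

Offset from 180°W / 90°S: lon 235.22096°, lat 157.09878°.
Field (20°×10°, letters A–R): 235.22096/20 → 11 → L, 157.09878/10 → 15 → P; chars LP.
Square (2°×1°, digits 0–9): 15.22096/2 → 7, 7.09878/1 → 7; chars 77.
Subsquare (5′×2.5′, letters a–x): 1.22096/0.0833333 → 14 → o, 0.09878/0.0416667 → 2 → c; chars oc.
Extended square (30″×15″, digits 0–9): 0.05429/0.00833333 → 6, 0.01545/0.00416667 → 3; chars 63.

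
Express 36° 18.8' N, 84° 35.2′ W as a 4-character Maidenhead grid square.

EM76

Add 180° to longitude and 90° to latitude: 95.41, 126.31.
Field: lon ⌊95.41/20⌋ = 4 → E; lat ⌊126.31/10⌋ = 12 → M.
Square: lon ⌊15.41/2⌋ = 7; lat ⌊6.31/1⌋ = 6.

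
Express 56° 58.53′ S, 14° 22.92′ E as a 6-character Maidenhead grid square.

JD73ea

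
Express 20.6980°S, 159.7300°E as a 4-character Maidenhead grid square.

QG99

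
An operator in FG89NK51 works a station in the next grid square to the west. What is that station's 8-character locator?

Longitude extended square 5; −1 → 4.
The latitude characters are unchanged.

FG89nk41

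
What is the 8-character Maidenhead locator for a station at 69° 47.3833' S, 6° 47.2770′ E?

JC30jf40

Offset from 180°W / 90°S: lon 186.78795°, lat 20.21028°.
Field: 186.78795/20 → 9 → J, 20.21028/10 → 2 → C; chars JC.
Square: 6.78795/2 → 3, 0.21028/1 → 0; chars 30.
Subsquare: 0.78795/0.0833333 → 9 → j, 0.21028/0.0416667 → 5 → f; chars jf.
Extended square: 0.03795/0.00833333 → 4, 0.00195/0.00416667 → 0; chars 40.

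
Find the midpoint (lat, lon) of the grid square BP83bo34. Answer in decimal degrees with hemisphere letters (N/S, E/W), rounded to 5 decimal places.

Field B=1, P=15: +1·20° lon, +15·10° lat → SW at lon -160°, lat 60°.
Square 8, 3: +8·2° lon, +3·1° lat → SW at lon -144°, lat 63°.
Subsquare b=1, o=14: +1·0.0833333° lon, +14·0.0416667° lat → SW at lon -143.917°, lat 63.5833°.
Extended square 3, 4: +3·0.00833333° lon, +4·0.00416667° lat → SW at lon -143.892°, lat 63.6°.
Cell spans 0.00833333° lon × 0.00416667° lat. Centre is SW corner plus half of each.
latitude 63.60208° N, longitude 143.88750° W.

63.60208° N, 143.88750° W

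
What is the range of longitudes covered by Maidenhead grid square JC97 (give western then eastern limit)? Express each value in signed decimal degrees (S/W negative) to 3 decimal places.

18.000, 20.000

Field J=9, C=2: +9·20° lon, +2·10° lat → SW at lon 0°, lat -70°.
Square 9, 7: +9·2° lon, +7·1° lat → SW at lon 18°, lat -63°.
Cell spans 2° lon × 1° lat.
west 18.000, east 20.000.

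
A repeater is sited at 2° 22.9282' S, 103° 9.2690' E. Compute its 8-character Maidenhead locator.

OI17no88

Add 180° to longitude and 90° to latitude: 283.15448, 87.61786.
Field: 283.15448/20 → 14 → O, 87.61786/10 → 8 → I; chars OI.
Square: 3.15448/2 → 1, 7.61786/1 → 7; chars 17.
Subsquare: 1.15448/0.0833333 → 13 → n, 0.61786/0.0416667 → 14 → o; chars no.
Extended square: 0.07115/0.00833333 → 8, 0.03453/0.00416667 → 8; chars 88.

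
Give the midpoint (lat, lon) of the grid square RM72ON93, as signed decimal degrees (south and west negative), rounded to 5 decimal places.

Field R=17, M=12: +17·20° lon, +12·10° lat → SW at lon 160°, lat 30°.
Square 7, 2: +7·2° lon, +2·1° lat → SW at lon 174°, lat 32°.
Subsquare o=14, n=13: +14·0.0833333° lon, +13·0.0416667° lat → SW at lon 175.167°, lat 32.5417°.
Extended square 9, 3: +9·0.00833333° lon, +3·0.00416667° lat → SW at lon 175.242°, lat 32.5542°.
Cell spans 0.00833333° lon × 0.00416667° lat. Centre is SW corner plus half of each.
latitude 32.55625, longitude 175.24583.

32.55625, 175.24583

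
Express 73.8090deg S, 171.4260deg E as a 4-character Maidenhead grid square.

Shift to the Maidenhead origin (180°W, 90°S): lon 351.43, lat 16.19.
Field: lon ⌊351.43/20⌋ = 17 → R; lat ⌊16.19/10⌋ = 1 → B.
Square: lon ⌊11.43/2⌋ = 5; lat ⌊6.19/1⌋ = 6.

RB56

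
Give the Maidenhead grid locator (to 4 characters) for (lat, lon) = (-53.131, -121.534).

CD96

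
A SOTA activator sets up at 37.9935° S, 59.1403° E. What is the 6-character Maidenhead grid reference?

Shift to the Maidenhead origin (180°W, 90°S): lon 239.1403, lat 52.0065.
Field: lon ⌊239.1403/20⌋ = 11 → L; lat ⌊52.0065/10⌋ = 5 → F.
Square: lon ⌊19.1403/2⌋ = 9; lat ⌊2.0065/1⌋ = 2.
Subsquare: lon ⌊1.1403/0.0833333⌋ = 13 → n; lat ⌊0.0065/0.0416667⌋ = 0 → a.

LF92na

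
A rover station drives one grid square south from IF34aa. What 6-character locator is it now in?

IF33ax

Latitude subsquare a = 0; −1 → -1, wraps to 23 = x, carry into square.
Latitude square 4; −1 → 3.
The longitude characters are unchanged.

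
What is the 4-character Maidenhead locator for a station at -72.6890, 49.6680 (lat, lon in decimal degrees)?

LB47

Offset from 180°W / 90°S: lon 229.67°, lat 17.31°.
Field: 229.67/20 → 11 → L, 17.31/10 → 1 → B; chars LB.
Square: 9.67/2 → 4, 7.31/1 → 7; chars 47.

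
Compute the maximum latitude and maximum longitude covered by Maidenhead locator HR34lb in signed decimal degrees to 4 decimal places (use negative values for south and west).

84.0833, -33.0000

Field H=7, R=17: +7·20° lon, +17·10° lat → SW at lon -40°, lat 80°.
Square 3, 4: +3·2° lon, +4·1° lat → SW at lon -34°, lat 84°.
Subsquare l=11, b=1: +11·0.0833333° lon, +1·0.0416667° lat → SW at lon -33.0833°, lat 84.0417°.
Cell spans 0.0833333° lon × 0.0416667° lat. NE corner is SW corner plus one full cell.
latitude 84.0833, longitude -33.0000.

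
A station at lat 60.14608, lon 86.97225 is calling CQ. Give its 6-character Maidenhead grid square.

NP30ld

Offset from 180°W / 90°S: lon 266.9723°, lat 150.1461°.
Field (20°×10°, letters A–R): 266.9723/20 → 13 → N, 150.1461/10 → 15 → P; chars NP.
Square (2°×1°, digits 0–9): 6.9723/2 → 3, 0.1461/1 → 0; chars 30.
Subsquare (5′×2.5′, letters a–x): 0.9723/0.0833333 → 11 → l, 0.1461/0.0416667 → 3 → d; chars ld.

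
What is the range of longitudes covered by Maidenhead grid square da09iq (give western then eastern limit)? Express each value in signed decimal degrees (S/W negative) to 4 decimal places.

-119.3333, -119.2500

Field D=3, A=0: +3·20° lon, +0·10° lat → SW at lon -120°, lat -90°.
Square 0, 9: +0·2° lon, +9·1° lat → SW at lon -120°, lat -81°.
Subsquare i=8, q=16: +8·0.0833333° lon, +16·0.0416667° lat → SW at lon -119.333°, lat -80.3333°.
Cell spans 0.0833333° lon × 0.0416667° lat.
west -119.3333, east -119.2500.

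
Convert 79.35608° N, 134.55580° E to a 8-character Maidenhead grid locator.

Offset from 180°W / 90°S: lon 314.55580°, lat 169.35608°.
Field: lon ⌊314.55580/20⌋ = 15 → P; lat ⌊169.35608/10⌋ = 16 → Q.
Square: lon ⌊14.55580/2⌋ = 7; lat ⌊9.35608/1⌋ = 9.
Subsquare: lon ⌊0.55580/0.0833333⌋ = 6 → g; lat ⌊0.35608/0.0416667⌋ = 8 → i.
Extended square: lon ⌊0.05580/0.00833333⌋ = 6; lat ⌊0.02275/0.00416667⌋ = 5.

PQ79gi65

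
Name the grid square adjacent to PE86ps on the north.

PE86pt

Latitude subsquare s = 18; +1 → 19 = t.
The longitude characters are unchanged.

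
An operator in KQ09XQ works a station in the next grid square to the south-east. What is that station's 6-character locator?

Longitude subsquare x = 23; +1 → 24, wraps to 0 = a, carry into square.
Longitude square 0; +1 → 1.
Latitude subsquare q = 16; −1 → 15 = p.

KQ19ap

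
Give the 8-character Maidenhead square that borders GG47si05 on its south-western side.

Longitude extended square 0; −1 → -1, wraps to 9, carry into subsquare.
Longitude subsquare s = 18; −1 → 17 = r.
Latitude extended square 5; −1 → 4.

GG47ri94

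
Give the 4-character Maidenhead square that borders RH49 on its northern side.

Latitude square 9; +1 → 10, wraps to 0, carry into field.
Latitude field H = 7; +1 → 8 = I.
The longitude characters are unchanged.

RI40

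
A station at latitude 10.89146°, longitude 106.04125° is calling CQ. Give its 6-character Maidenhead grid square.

Offset from 180°W / 90°S: lon 286.0412°, lat 100.8915°.
Field (20°×10°, letters A–R): lon ⌊286.0412/20⌋ = 14 → O; lat ⌊100.8915/10⌋ = 10 → K.
Square (2°×1°, digits 0–9): lon ⌊6.0412/2⌋ = 3; lat ⌊0.8915/1⌋ = 0.
Subsquare (5′×2.5′, letters a–x): lon ⌊0.0412/0.0833333⌋ = 0 → a; lat ⌊0.8915/0.0416667⌋ = 21 → v.

OK30av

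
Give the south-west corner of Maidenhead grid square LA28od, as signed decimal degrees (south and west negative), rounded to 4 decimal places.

Field L=11, A=0: +11·20° lon, +0·10° lat → SW at lon 40°, lat -90°.
Square 2, 8: +2·2° lon, +8·1° lat → SW at lon 44°, lat -82°.
Subsquare o=14, d=3: +14·0.0833333° lon, +3·0.0416667° lat → SW at lon 45.1667°, lat -81.875°.
latitude -81.8750, longitude 45.1667.

-81.8750, 45.1667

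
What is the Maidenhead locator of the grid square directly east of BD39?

BD49

Longitude square 3; +1 → 4.
The latitude characters are unchanged.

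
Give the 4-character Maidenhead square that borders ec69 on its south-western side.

EC58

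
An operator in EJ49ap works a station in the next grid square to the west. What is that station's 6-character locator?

EJ39xp

Longitude subsquare a = 0; −1 → -1, wraps to 23 = x, carry into square.
Longitude square 4; −1 → 3.
The latitude characters are unchanged.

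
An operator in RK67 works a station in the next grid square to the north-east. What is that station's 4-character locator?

RK78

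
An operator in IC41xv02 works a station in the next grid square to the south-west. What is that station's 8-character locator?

Longitude extended square 0; −1 → -1, wraps to 9, carry into subsquare.
Longitude subsquare x = 23; −1 → 22 = w.
Latitude extended square 2; −1 → 1.

IC41wv91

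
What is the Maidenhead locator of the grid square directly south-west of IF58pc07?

Longitude extended square 0; −1 → -1, wraps to 9, carry into subsquare.
Longitude subsquare p = 15; −1 → 14 = o.
Latitude extended square 7; −1 → 6.

IF58oc96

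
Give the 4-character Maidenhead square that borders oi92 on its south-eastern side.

PI01

Longitude square 9; +1 → 10, wraps to 0, carry into field.
Longitude field O = 14; +1 → 15 = P.
Latitude square 2; −1 → 1.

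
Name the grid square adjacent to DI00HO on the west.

DI00go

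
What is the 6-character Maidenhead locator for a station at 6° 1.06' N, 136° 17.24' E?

PJ86da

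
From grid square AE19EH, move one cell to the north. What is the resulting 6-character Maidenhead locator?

Latitude subsquare h = 7; +1 → 8 = i.
The longitude characters are unchanged.

AE19ei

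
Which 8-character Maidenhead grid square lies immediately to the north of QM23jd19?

Latitude extended square 9; +1 → 10, wraps to 0, carry into subsquare.
Latitude subsquare d = 3; +1 → 4 = e.
The longitude characters are unchanged.

QM23je10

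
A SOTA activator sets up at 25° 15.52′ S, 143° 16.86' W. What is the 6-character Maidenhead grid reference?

Shift to the Maidenhead origin (180°W, 90°S): lon 36.7190, lat 64.7413.
Field: 36.7190/20 → 1 → B, 64.7413/10 → 6 → G; chars BG.
Square: 16.7190/2 → 8, 4.7413/1 → 4; chars 84.
Subsquare: 0.7190/0.0833333 → 8 → i, 0.7413/0.0416667 → 17 → r; chars ir.

BG84ir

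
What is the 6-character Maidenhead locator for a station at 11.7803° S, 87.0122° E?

NH38mf

Add 180° to longitude and 90° to latitude: 267.0122, 78.2197.
Field: lon ⌊267.0122/20⌋ = 13 → N; lat ⌊78.2197/10⌋ = 7 → H.
Square: lon ⌊7.0122/2⌋ = 3; lat ⌊8.2197/1⌋ = 8.
Subsquare: lon ⌊1.0122/0.0833333⌋ = 12 → m; lat ⌊0.2197/0.0416667⌋ = 5 → f.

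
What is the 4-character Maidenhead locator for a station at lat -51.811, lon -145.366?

BD78

Offset from 180°W / 90°S: lon 34.63°, lat 38.19°.
Field: 34.63/20 → 1 → B, 38.19/10 → 3 → D; chars BD.
Square: 14.63/2 → 7, 8.19/1 → 8; chars 78.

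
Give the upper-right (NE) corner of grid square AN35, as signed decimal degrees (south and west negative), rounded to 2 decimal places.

46.00, -172.00

Field A=0, N=13: +0·20° lon, +13·10° lat → SW at lon -180°, lat 40°.
Square 3, 5: +3·2° lon, +5·1° lat → SW at lon -174°, lat 45°.
Cell spans 2° lon × 1° lat. NE corner is SW corner plus one full cell.
latitude 46.00, longitude -172.00.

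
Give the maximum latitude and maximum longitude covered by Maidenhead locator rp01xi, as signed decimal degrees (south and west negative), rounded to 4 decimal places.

61.3750, 162.0000

Field R=17, P=15: +17·20° lon, +15·10° lat → SW at lon 160°, lat 60°.
Square 0, 1: +0·2° lon, +1·1° lat → SW at lon 160°, lat 61°.
Subsquare x=23, i=8: +23·0.0833333° lon, +8·0.0416667° lat → SW at lon 161.917°, lat 61.3333°.
Cell spans 0.0833333° lon × 0.0416667° lat. NE corner is SW corner plus one full cell.
latitude 61.3750, longitude 162.0000.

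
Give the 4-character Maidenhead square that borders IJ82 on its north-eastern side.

Longitude square 8; +1 → 9.
Latitude square 2; +1 → 3.

IJ93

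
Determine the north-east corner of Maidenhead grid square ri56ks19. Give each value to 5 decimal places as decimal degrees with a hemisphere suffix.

3.20833° S, 170.85000° E

Field R=17, I=8: +17·20° lon, +8·10° lat → SW at lon 160°, lat -10°.
Square 5, 6: +5·2° lon, +6·1° lat → SW at lon 170°, lat -4°.
Subsquare k=10, s=18: +10·0.0833333° lon, +18·0.0416667° lat → SW at lon 170.833°, lat -3.25°.
Extended square 1, 9: +1·0.00833333° lon, +9·0.00416667° lat → SW at lon 170.842°, lat -3.2125°.
Cell spans 0.00833333° lon × 0.00416667° lat. NE corner is SW corner plus one full cell.
latitude 3.20833° S, longitude 170.85000° E.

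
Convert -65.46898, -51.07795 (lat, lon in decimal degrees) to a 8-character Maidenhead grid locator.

Offset from 180°W / 90°S: lon 128.92205°, lat 24.53102°.
Field: 128.92205/20 → 6 → G, 24.53102/10 → 2 → C; chars GC.
Square: 8.92205/2 → 4, 4.53102/1 → 4; chars 44.
Subsquare: 0.92205/0.0833333 → 11 → l, 0.53102/0.0416667 → 12 → m; chars lm.
Extended square: 0.00538/0.00833333 → 0, 0.03102/0.00416667 → 7; chars 07.

GC44lm07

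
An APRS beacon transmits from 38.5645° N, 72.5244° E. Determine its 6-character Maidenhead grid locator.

MM68gn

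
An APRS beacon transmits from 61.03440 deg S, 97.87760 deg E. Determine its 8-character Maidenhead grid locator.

Shift to the Maidenhead origin (180°W, 90°S): lon 277.87760, lat 28.96560.
Field (20°×10°, letters A–R): 277.87760/20 → 13 → N, 28.96560/10 → 2 → C; chars NC.
Square (2°×1°, digits 0–9): 17.87760/2 → 8, 8.96560/1 → 8; chars 88.
Subsquare (5′×2.5′, letters a–x): 1.87760/0.0833333 → 22 → w, 0.96560/0.0416667 → 23 → x; chars wx.
Extended square (30″×15″, digits 0–9): 0.04427/0.00833333 → 5, 0.00727/0.00416667 → 1; chars 51.

NC88wx51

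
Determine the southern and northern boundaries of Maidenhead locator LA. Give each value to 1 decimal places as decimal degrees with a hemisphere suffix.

90.0° S, 80.0° S

Field L=11, A=0: +11·20° lon, +0·10° lat → SW at lon 40°, lat -90°.
Cell spans 20° lon × 10° lat.
south 90.0° S, north 80.0° S.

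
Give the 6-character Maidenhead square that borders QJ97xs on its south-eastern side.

Longitude subsquare x = 23; +1 → 24, wraps to 0 = a, carry into square.
Longitude square 9; +1 → 10, wraps to 0, carry into field.
Longitude field Q = 16; +1 → 17 = R.
Latitude subsquare s = 18; −1 → 17 = r.

RJ07ar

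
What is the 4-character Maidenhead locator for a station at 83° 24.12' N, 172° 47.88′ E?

RR63

Shift to the Maidenhead origin (180°W, 90°S): lon 352.80, lat 173.40.
Field (20°×10°, letters A–R): lon ⌊352.80/20⌋ = 17 → R; lat ⌊173.40/10⌋ = 17 → R.
Square (2°×1°, digits 0–9): lon ⌊12.80/2⌋ = 6; lat ⌊3.40/1⌋ = 3.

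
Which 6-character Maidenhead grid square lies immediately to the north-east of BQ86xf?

BQ96ag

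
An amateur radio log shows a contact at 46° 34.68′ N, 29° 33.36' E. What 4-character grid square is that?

Offset from 180°W / 90°S: lon 209.56°, lat 136.58°.
Field: lon ⌊209.56/20⌋ = 10 → K; lat ⌊136.58/10⌋ = 13 → N.
Square: lon ⌊9.56/2⌋ = 4; lat ⌊6.58/1⌋ = 6.

KN46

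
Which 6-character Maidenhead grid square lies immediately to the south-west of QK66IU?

Longitude subsquare i = 8; −1 → 7 = h.
Latitude subsquare u = 20; −1 → 19 = t.

QK66ht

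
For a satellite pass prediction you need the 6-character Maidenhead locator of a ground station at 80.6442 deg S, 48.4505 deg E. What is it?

Add 180° to longitude and 90° to latitude: 228.4505, 9.3558.
Field (20°×10°, letters A–R): lon ⌊228.4505/20⌋ = 11 → L; lat ⌊9.3558/10⌋ = 0 → A.
Square (2°×1°, digits 0–9): lon ⌊8.4505/2⌋ = 4; lat ⌊9.3558/1⌋ = 9.
Subsquare (5′×2.5′, letters a–x): lon ⌊0.4505/0.0833333⌋ = 5 → f; lat ⌊0.3558/0.0416667⌋ = 8 → i.

LA49fi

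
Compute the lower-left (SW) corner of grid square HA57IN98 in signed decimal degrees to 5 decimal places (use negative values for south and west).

Field H=7, A=0: +7·20° lon, +0·10° lat → SW at lon -40°, lat -90°.
Square 5, 7: +5·2° lon, +7·1° lat → SW at lon -30°, lat -83°.
Subsquare i=8, n=13: +8·0.0833333° lon, +13·0.0416667° lat → SW at lon -29.3333°, lat -82.4583°.
Extended square 9, 8: +9·0.00833333° lon, +8·0.00416667° lat → SW at lon -29.2583°, lat -82.425°.
latitude -82.42500, longitude -29.25833.

-82.42500, -29.25833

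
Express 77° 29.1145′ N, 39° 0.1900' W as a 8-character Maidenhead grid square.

Add 180° to longitude and 90° to latitude: 140.99683, 167.48524.
Field (20°×10°, letters A–R): 140.99683/20 → 7 → H, 167.48524/10 → 16 → Q; chars HQ.
Square (2°×1°, digits 0–9): 0.99683/2 → 0, 7.48524/1 → 7; chars 07.
Subsquare (5′×2.5′, letters a–x): 0.99683/0.0833333 → 11 → l, 0.48524/0.0416667 → 11 → l; chars ll.
Extended square (30″×15″, digits 0–9): 0.08017/0.00833333 → 9, 0.02691/0.00416667 → 6; chars 96.

HQ07ll96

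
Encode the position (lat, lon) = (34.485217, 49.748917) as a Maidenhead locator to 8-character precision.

LM44ul96

Offset from 180°W / 90°S: lon 229.74892°, lat 124.48522°.
Field: 229.74892/20 → 11 → L, 124.48522/10 → 12 → M; chars LM.
Square: 9.74892/2 → 4, 4.48522/1 → 4; chars 44.
Subsquare: 1.74892/0.0833333 → 20 → u, 0.48522/0.0416667 → 11 → l; chars ul.
Extended square: 0.08225/0.00833333 → 9, 0.02688/0.00416667 → 6; chars 96.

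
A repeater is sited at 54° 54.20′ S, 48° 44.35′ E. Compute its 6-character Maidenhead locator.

LD45ic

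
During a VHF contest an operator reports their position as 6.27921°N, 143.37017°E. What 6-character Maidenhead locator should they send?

Offset from 180°W / 90°S: lon 323.3702°, lat 96.2792°.
Field (20°×10°, letters A–R): 323.3702/20 → 16 → Q, 96.2792/10 → 9 → J; chars QJ.
Square (2°×1°, digits 0–9): 3.3702/2 → 1, 6.2792/1 → 6; chars 16.
Subsquare (5′×2.5′, letters a–x): 1.3702/0.0833333 → 16 → q, 0.2792/0.0416667 → 6 → g; chars qg.

QJ16qg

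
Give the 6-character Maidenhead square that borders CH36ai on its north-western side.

Longitude subsquare a = 0; −1 → -1, wraps to 23 = x, carry into square.
Longitude square 3; −1 → 2.
Latitude subsquare i = 8; +1 → 9 = j.

CH26xj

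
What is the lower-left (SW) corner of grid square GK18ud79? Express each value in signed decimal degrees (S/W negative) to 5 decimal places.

Field G=6, K=10: +6·20° lon, +10·10° lat → SW at lon -60°, lat 10°.
Square 1, 8: +1·2° lon, +8·1° lat → SW at lon -58°, lat 18°.
Subsquare u=20, d=3: +20·0.0833333° lon, +3·0.0416667° lat → SW at lon -56.3333°, lat 18.125°.
Extended square 7, 9: +7·0.00833333° lon, +9·0.00416667° lat → SW at lon -56.275°, lat 18.1625°.
latitude 18.16250, longitude -56.27500.

18.16250, -56.27500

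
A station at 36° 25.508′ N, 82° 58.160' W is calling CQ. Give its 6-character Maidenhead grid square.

EM86mk

Shift to the Maidenhead origin (180°W, 90°S): lon 97.0307, lat 126.4251.
Field (20°×10°, letters A–R): lon ⌊97.0307/20⌋ = 4 → E; lat ⌊126.4251/10⌋ = 12 → M.
Square (2°×1°, digits 0–9): lon ⌊17.0307/2⌋ = 8; lat ⌊6.4251/1⌋ = 6.
Subsquare (5′×2.5′, letters a–x): lon ⌊1.0307/0.0833333⌋ = 12 → m; lat ⌊0.4251/0.0416667⌋ = 10 → k.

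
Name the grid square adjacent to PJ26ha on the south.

PJ25hx

Latitude subsquare a = 0; −1 → -1, wraps to 23 = x, carry into square.
Latitude square 6; −1 → 5.
The longitude characters are unchanged.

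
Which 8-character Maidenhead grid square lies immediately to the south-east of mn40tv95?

MN40uv04

Longitude extended square 9; +1 → 10, wraps to 0, carry into subsquare.
Longitude subsquare t = 19; +1 → 20 = u.
Latitude extended square 5; −1 → 4.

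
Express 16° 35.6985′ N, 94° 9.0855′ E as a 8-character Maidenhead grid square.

NK76bo82

Offset from 180°W / 90°S: lon 274.15143°, lat 106.59498°.
Field (20°×10°, letters A–R): lon ⌊274.15143/20⌋ = 13 → N; lat ⌊106.59498/10⌋ = 10 → K.
Square (2°×1°, digits 0–9): lon ⌊14.15143/2⌋ = 7; lat ⌊6.59498/1⌋ = 6.
Subsquare (5′×2.5′, letters a–x): lon ⌊0.15143/0.0833333⌋ = 1 → b; lat ⌊0.59498/0.0416667⌋ = 14 → o.
Extended square (30″×15″, digits 0–9): lon ⌊0.06809/0.00833333⌋ = 8; lat ⌊0.01164/0.00416667⌋ = 2.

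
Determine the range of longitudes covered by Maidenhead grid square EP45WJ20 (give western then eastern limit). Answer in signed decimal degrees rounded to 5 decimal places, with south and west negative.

-90.15000, -90.14167

Field E=4, P=15: +4·20° lon, +15·10° lat → SW at lon -100°, lat 60°.
Square 4, 5: +4·2° lon, +5·1° lat → SW at lon -92°, lat 65°.
Subsquare w=22, j=9: +22·0.0833333° lon, +9·0.0416667° lat → SW at lon -90.1667°, lat 65.375°.
Extended square 2, 0: +2·0.00833333° lon, +0·0.00416667° lat → SW at lon -90.15°, lat 65.375°.
Cell spans 0.00833333° lon × 0.00416667° lat.
west -90.15000, east -90.14167.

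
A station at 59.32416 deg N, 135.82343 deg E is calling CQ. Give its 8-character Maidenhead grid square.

PO79vh87

Offset from 180°W / 90°S: lon 315.82343°, lat 149.32416°.
Field: lon ⌊315.82343/20⌋ = 15 → P; lat ⌊149.32416/10⌋ = 14 → O.
Square: lon ⌊15.82343/2⌋ = 7; lat ⌊9.32416/1⌋ = 9.
Subsquare: lon ⌊1.82343/0.0833333⌋ = 21 → v; lat ⌊0.32416/0.0416667⌋ = 7 → h.
Extended square: lon ⌊0.07343/0.00833333⌋ = 8; lat ⌊0.03249/0.00416667⌋ = 7.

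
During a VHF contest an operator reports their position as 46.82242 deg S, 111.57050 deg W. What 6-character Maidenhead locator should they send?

DE43fe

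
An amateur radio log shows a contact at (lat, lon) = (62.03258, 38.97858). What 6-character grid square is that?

KP92la

Add 180° to longitude and 90° to latitude: 218.9786, 152.0326.
Field: lon ⌊218.9786/20⌋ = 10 → K; lat ⌊152.0326/10⌋ = 15 → P.
Square: lon ⌊18.9786/2⌋ = 9; lat ⌊2.0326/1⌋ = 2.
Subsquare: lon ⌊0.9786/0.0833333⌋ = 11 → l; lat ⌊0.0326/0.0416667⌋ = 0 → a.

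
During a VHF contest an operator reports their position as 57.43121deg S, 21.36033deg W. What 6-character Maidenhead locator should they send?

Add 180° to longitude and 90° to latitude: 158.6397, 32.5688.
Field: lon ⌊158.6397/20⌋ = 7 → H; lat ⌊32.5688/10⌋ = 3 → D.
Square: lon ⌊18.6397/2⌋ = 9; lat ⌊2.5688/1⌋ = 2.
Subsquare: lon ⌊0.6397/0.0833333⌋ = 7 → h; lat ⌊0.5688/0.0416667⌋ = 13 → n.

HD92hn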